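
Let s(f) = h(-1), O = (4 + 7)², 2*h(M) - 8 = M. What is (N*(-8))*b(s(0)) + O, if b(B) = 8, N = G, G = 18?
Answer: -1031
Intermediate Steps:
h(M) = 4 + M/2
N = 18
O = 121 (O = 11² = 121)
s(f) = 7/2 (s(f) = 4 + (½)*(-1) = 4 - ½ = 7/2)
(N*(-8))*b(s(0)) + O = (18*(-8))*8 + 121 = -144*8 + 121 = -1152 + 121 = -1031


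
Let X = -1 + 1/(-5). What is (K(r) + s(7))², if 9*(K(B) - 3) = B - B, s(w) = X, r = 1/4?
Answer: 81/25 ≈ 3.2400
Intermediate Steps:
r = ¼ ≈ 0.25000
X = -6/5 (X = -1 - ⅕ = -6/5 ≈ -1.2000)
s(w) = -6/5
K(B) = 3 (K(B) = 3 + (B - B)/9 = 3 + (⅑)*0 = 3 + 0 = 3)
(K(r) + s(7))² = (3 - 6/5)² = (9/5)² = 81/25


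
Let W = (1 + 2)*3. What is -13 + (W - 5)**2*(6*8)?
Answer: 755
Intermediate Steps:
W = 9 (W = 3*3 = 9)
-13 + (W - 5)**2*(6*8) = -13 + (9 - 5)**2*(6*8) = -13 + 4**2*48 = -13 + 16*48 = -13 + 768 = 755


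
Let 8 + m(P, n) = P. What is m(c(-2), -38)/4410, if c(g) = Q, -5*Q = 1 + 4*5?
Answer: -61/22050 ≈ -0.0027664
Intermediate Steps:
Q = -21/5 (Q = -(1 + 4*5)/5 = -(1 + 20)/5 = -⅕*21 = -21/5 ≈ -4.2000)
c(g) = -21/5
m(P, n) = -8 + P
m(c(-2), -38)/4410 = (-8 - 21/5)/4410 = -61/5*1/4410 = -61/22050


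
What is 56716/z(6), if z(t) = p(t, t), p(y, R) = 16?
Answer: 14179/4 ≈ 3544.8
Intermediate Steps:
z(t) = 16
56716/z(6) = 56716/16 = 56716*(1/16) = 14179/4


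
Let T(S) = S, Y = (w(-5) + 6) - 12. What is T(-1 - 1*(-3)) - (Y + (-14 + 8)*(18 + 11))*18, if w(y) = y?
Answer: 3332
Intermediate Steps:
Y = -11 (Y = (-5 + 6) - 12 = 1 - 12 = -11)
T(-1 - 1*(-3)) - (Y + (-14 + 8)*(18 + 11))*18 = (-1 - 1*(-3)) - (-11 + (-14 + 8)*(18 + 11))*18 = (-1 + 3) - (-11 - 6*29)*18 = 2 - (-11 - 174)*18 = 2 - (-185)*18 = 2 - 1*(-3330) = 2 + 3330 = 3332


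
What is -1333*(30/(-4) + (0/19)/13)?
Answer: 19995/2 ≈ 9997.5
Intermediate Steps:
-1333*(30/(-4) + (0/19)/13) = -1333*(30*(-¼) + (0*(1/19))*(1/13)) = -1333*(-15/2 + 0*(1/13)) = -1333*(-15/2 + 0) = -1333*(-15/2) = 19995/2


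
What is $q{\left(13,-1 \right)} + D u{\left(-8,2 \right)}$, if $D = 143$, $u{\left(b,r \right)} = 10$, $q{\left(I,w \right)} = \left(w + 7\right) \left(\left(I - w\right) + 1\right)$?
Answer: $1520$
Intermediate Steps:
$q{\left(I,w \right)} = \left(7 + w\right) \left(1 + I - w\right)$
$q{\left(13,-1 \right)} + D u{\left(-8,2 \right)} = \left(7 - \left(-1\right)^{2} - -6 + 7 \cdot 13 + 13 \left(-1\right)\right) + 143 \cdot 10 = \left(7 - 1 + 6 + 91 - 13\right) + 1430 = 90 + 1430 = 1520$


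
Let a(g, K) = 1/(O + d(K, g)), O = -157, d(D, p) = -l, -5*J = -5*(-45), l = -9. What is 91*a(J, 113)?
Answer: -91/148 ≈ -0.61486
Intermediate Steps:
J = -45 (J = -(-1)*(-45) = -1/5*225 = -45)
d(D, p) = 9 (d(D, p) = -1*(-9) = 9)
a(g, K) = -1/148 (a(g, K) = 1/(-157 + 9) = 1/(-148) = -1/148)
91*a(J, 113) = 91*(-1/148) = -91/148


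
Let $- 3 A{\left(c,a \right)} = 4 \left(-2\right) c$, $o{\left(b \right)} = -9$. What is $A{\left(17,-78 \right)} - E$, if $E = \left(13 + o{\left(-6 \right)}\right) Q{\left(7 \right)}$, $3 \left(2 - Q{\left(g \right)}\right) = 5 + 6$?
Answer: $52$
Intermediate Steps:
$A{\left(c,a \right)} = \frac{8 c}{3}$ ($A{\left(c,a \right)} = - \frac{4 \left(-2\right) c}{3} = - \frac{\left(-8\right) c}{3} = \frac{8 c}{3}$)
$Q{\left(g \right)} = - \frac{5}{3}$ ($Q{\left(g \right)} = 2 - \frac{5 + 6}{3} = 2 - \frac{11}{3} = - \frac{5}{3}$)
$E = - \frac{20}{3}$ ($E = \left(13 - 9\right) \left(- \frac{5}{3}\right) = 4 \left(- \frac{5}{3}\right) = - \frac{20}{3} \approx -6.6667$)
$A{\left(17,-78 \right)} - E = \frac{8}{3} \cdot 17 - - \frac{20}{3} = \frac{136}{3} + \frac{20}{3} = 52$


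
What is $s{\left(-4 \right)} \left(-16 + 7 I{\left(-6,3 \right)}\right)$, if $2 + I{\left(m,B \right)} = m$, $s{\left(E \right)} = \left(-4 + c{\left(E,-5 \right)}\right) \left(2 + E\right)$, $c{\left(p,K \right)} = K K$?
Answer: $3024$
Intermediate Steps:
$c{\left(p,K \right)} = K^{2}$
$s{\left(E \right)} = 42 + 21 E$ ($s{\left(E \right)} = \left(-4 + \left(-5\right)^{2}\right) \left(2 + E\right) = \left(-4 + 25\right) \left(2 + E\right) = 21 \left(2 + E\right) = 42 + 21 E$)
$I{\left(m,B \right)} = -2 + m$
$s{\left(-4 \right)} \left(-16 + 7 I{\left(-6,3 \right)}\right) = \left(42 + 21 \left(-4\right)\right) \left(-16 + 7 \left(-2 - 6\right)\right) = \left(42 - 84\right) \left(-16 + 7 \left(-8\right)\right) = - 42 \left(-16 - 56\right) = \left(-42\right) \left(-72\right) = 3024$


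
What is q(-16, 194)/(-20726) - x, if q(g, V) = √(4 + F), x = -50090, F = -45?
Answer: 50090 - I*√41/20726 ≈ 50090.0 - 0.00030894*I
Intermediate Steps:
q(g, V) = I*√41 (q(g, V) = √(4 - 45) = √(-41) = I*√41)
q(-16, 194)/(-20726) - x = (I*√41)/(-20726) - 1*(-50090) = (I*√41)*(-1/20726) + 50090 = -I*√41/20726 + 50090 = 50090 - I*√41/20726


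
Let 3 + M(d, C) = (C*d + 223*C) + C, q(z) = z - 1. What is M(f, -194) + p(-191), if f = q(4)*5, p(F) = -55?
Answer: -46424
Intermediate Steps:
q(z) = -1 + z
f = 15 (f = (-1 + 4)*5 = 3*5 = 15)
M(d, C) = -3 + 224*C + C*d (M(d, C) = -3 + ((C*d + 223*C) + C) = -3 + ((223*C + C*d) + C) = -3 + (224*C + C*d) = -3 + 224*C + C*d)
M(f, -194) + p(-191) = (-3 + 224*(-194) - 194*15) - 55 = (-3 - 43456 - 2910) - 55 = -46369 - 55 = -46424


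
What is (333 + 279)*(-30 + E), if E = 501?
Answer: 288252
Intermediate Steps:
(333 + 279)*(-30 + E) = (333 + 279)*(-30 + 501) = 612*471 = 288252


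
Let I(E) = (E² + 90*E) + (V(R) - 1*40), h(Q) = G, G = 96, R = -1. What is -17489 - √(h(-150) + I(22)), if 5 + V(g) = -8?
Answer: -17489 - √2507 ≈ -17539.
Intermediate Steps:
V(g) = -13 (V(g) = -5 - 8 = -13)
h(Q) = 96
I(E) = -53 + E² + 90*E (I(E) = (E² + 90*E) + (-13 - 1*40) = (E² + 90*E) + (-13 - 40) = (E² + 90*E) - 53 = -53 + E² + 90*E)
-17489 - √(h(-150) + I(22)) = -17489 - √(96 + (-53 + 22² + 90*22)) = -17489 - √(96 + (-53 + 484 + 1980)) = -17489 - √(96 + 2411) = -17489 - √2507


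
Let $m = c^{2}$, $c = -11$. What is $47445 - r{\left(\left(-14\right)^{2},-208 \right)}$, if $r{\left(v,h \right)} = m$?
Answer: $47324$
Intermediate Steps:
$m = 121$ ($m = \left(-11\right)^{2} = 121$)
$r{\left(v,h \right)} = 121$
$47445 - r{\left(\left(-14\right)^{2},-208 \right)} = 47445 - 121 = 47324$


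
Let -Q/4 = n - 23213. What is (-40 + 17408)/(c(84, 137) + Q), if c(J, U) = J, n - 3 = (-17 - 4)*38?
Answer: 4342/24029 ≈ 0.18070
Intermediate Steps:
n = -795 (n = 3 + (-17 - 4)*38 = 3 - 21*38 = 3 - 798 = -795)
Q = 96032 (Q = -4*(-795 - 23213) = -4*(-24008) = 96032)
(-40 + 17408)/(c(84, 137) + Q) = (-40 + 17408)/(84 + 96032) = 17368/96116 = 17368*(1/96116) = 4342/24029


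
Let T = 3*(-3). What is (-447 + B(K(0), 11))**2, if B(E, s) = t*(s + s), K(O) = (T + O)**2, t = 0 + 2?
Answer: 162409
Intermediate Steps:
t = 2
T = -9
K(O) = (-9 + O)**2
B(E, s) = 4*s (B(E, s) = 2*(s + s) = 2*(2*s) = 4*s)
(-447 + B(K(0), 11))**2 = (-447 + 4*11)**2 = (-447 + 44)**2 = (-403)**2 = 162409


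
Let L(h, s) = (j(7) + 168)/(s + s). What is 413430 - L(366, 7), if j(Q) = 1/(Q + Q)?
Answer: 81029927/196 ≈ 4.1342e+5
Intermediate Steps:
j(Q) = 1/(2*Q)
L(h, s) = 2353/(28*s) (L(h, s) = ((1/2)/7 + 168)/(s + s) = ((1/2)*(1/7) + 168)/((2*s)) = (1/14 + 168)*(1/(2*s)) = 2353*(1/(2*s))/14 = 2353/(28*s))
413430 - L(366, 7) = 413430 - 2353/(28*7) = 413430 - 1*2353/196 = 413430 - 2353/196 = 81029927/196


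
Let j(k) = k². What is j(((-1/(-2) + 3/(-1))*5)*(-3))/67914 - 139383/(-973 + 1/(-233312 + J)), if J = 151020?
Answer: 115421239458983/805612137176 ≈ 143.27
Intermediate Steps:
j(((-1/(-2) + 3/(-1))*5)*(-3))/67914 - 139383/(-973 + 1/(-233312 + J)) = (((-1/(-2) + 3/(-1))*5)*(-3))²/67914 - 139383/(-973 + 1/(-233312 + 151020)) = (((-1*(-½) + 3*(-1))*5)*(-3))²*(1/67914) - 139383/(-973 + 1/(-82292)) = (((½ - 3)*5)*(-3))²*(1/67914) - 139383/(-973 - 1/82292) = (-5/2*5*(-3))²*(1/67914) - 139383/(-80070117/82292) = (-25/2*(-3))²*(1/67914) - 139383*(-82292/80070117) = (75/2)²*(1/67914) + 3823368612/26690039 = (5625/4)*(1/67914) + 3823368612/26690039 = 625/30184 + 3823368612/26690039 = 115421239458983/805612137176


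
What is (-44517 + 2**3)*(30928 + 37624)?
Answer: -3051180968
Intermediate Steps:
(-44517 + 2**3)*(30928 + 37624) = (-44517 + 8)*68552 = -44509*68552 = -3051180968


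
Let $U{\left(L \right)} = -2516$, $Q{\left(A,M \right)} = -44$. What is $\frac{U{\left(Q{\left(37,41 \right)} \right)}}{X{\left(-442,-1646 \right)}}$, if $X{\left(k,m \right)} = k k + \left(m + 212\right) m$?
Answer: $- \frac{629}{638932} \approx -0.00098445$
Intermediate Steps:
$X{\left(k,m \right)} = k^{2} + m \left(212 + m\right)$ ($X{\left(k,m \right)} = k^{2} + \left(212 + m\right) m = k^{2} + m \left(212 + m\right)$)
$\frac{U{\left(Q{\left(37,41 \right)} \right)}}{X{\left(-442,-1646 \right)}} = - \frac{2516}{\left(-442\right)^{2} + \left(-1646\right)^{2} + 212 \left(-1646\right)} = - \frac{2516}{195364 + 2709316 - 348952} = - \frac{2516}{2555728} = \left(-2516\right) \frac{1}{2555728} = - \frac{629}{638932}$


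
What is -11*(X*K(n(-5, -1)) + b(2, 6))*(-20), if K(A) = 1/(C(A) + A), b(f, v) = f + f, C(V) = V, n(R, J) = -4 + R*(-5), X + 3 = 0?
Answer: 6050/7 ≈ 864.29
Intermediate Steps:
X = -3 (X = -3 + 0 = -3)
n(R, J) = -4 - 5*R
b(f, v) = 2*f
K(A) = 1/(2*A) (K(A) = 1/(A + A) = 1/(2*A))
-11*(X*K(n(-5, -1)) + b(2, 6))*(-20) = -11*(-3/(2*(-4 - 5*(-5))) + 2*2)*(-20) = -11*(-3/(2*(-4 + 25)) + 4)*(-20) = -11*(-3/(2*21) + 4)*(-20) = -11*(-3*1/42 + 4)*(-20) = -11*(-1/14 + 4)*(-20) = -11*55/14*(-20) = -605/14*(-20) = 6050/7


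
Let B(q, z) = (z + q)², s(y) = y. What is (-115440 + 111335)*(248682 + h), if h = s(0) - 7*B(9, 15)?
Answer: -1004288250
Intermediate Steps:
B(q, z) = (q + z)²
h = -4032 (h = 0 - 7*(9 + 15)² = 0 - 7*24² = 0 - 7*576 = 0 - 4032 = -4032)
(-115440 + 111335)*(248682 + h) = (-115440 + 111335)*(248682 - 4032) = -4105*244650 = -1004288250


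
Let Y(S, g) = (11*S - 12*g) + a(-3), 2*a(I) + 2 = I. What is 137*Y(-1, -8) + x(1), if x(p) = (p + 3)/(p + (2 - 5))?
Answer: 22601/2 ≈ 11301.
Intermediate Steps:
a(I) = -1 + I/2
Y(S, g) = -5/2 - 12*g + 11*S (Y(S, g) = (11*S - 12*g) + (-1 + (½)*(-3)) = (-12*g + 11*S) + (-1 - 3/2) = (-12*g + 11*S) - 5/2 = -5/2 - 12*g + 11*S)
x(p) = (3 + p)/(-3 + p) (x(p) = (3 + p)/(p - 3) = (3 + p)/(-3 + p))
137*Y(-1, -8) + x(1) = 137*(-5/2 - 12*(-8) + 11*(-1)) + (3 + 1)/(-3 + 1) = 137*(-5/2 + 96 - 11) + 4/(-2) = 137*(165/2) - ½*4 = 22605/2 - 2 = 22601/2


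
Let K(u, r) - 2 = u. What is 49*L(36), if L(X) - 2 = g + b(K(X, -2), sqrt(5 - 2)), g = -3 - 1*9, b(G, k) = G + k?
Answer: 1372 + 49*sqrt(3) ≈ 1456.9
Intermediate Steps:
K(u, r) = 2 + u
g = -12 (g = -3 - 9 = -12)
L(X) = -8 + X + sqrt(3) (L(X) = 2 + (-12 + ((2 + X) + sqrt(5 - 2))) = 2 + (-12 + ((2 + X) + sqrt(3))) = 2 + (-12 + (2 + X + sqrt(3))) = 2 + (-10 + X + sqrt(3)) = -8 + X + sqrt(3))
49*L(36) = 49*(-8 + 36 + sqrt(3)) = 49*(28 + sqrt(3)) = 1372 + 49*sqrt(3)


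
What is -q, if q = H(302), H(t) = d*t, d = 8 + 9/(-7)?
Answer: -14194/7 ≈ -2027.7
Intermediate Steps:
d = 47/7 (d = 8 - 1/7*9 = 8 - 9/7 = 47/7 ≈ 6.7143)
H(t) = 47*t/7
q = 14194/7 (q = (47/7)*302 = 14194/7 ≈ 2027.7)
-q = -1*14194/7 = -14194/7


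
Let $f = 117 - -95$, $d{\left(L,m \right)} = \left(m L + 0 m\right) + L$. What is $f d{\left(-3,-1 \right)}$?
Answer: $0$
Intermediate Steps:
$d{\left(L,m \right)} = L + L m$ ($d{\left(L,m \right)} = \left(L m + 0\right) + L = L m + L = L + L m$)
$f = 212$ ($f = 117 + 95 = 212$)
$f d{\left(-3,-1 \right)} = 212 \left(- 3 \left(1 - 1\right)\right) = 212 \left(\left(-3\right) 0\right) = 212 \cdot 0 = 0$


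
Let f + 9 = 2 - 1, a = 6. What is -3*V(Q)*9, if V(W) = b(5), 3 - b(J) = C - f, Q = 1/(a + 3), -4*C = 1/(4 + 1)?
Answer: 2673/20 ≈ 133.65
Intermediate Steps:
C = -1/20 (C = -1/(4*(4 + 1)) = -1/4/5 = -1/4*1/5 = -1/20 ≈ -0.050000)
f = -8 (f = -9 + (2 - 1) = -9 + 1 = -8)
Q = 1/9 (Q = 1/(6 + 3) = 1/9 ≈ 0.11111)
b(J) = -99/20 (b(J) = 3 - (-1/20 - 1*(-8)) = 3 - (-1/20 + 8) = 3 - 1*159/20 = 3 - 159/20 = -99/20)
V(W) = -99/20
-3*V(Q)*9 = -3*(-99/20)*9 = (297/20)*9 = 2673/20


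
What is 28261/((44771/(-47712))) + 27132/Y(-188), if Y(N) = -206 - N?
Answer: -4247620958/134313 ≈ -31625.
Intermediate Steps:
28261/((44771/(-47712))) + 27132/Y(-188) = 28261/((44771/(-47712))) + 27132/(-206 - 1*(-188)) = 28261/((44771*(-1/47712))) + 27132/(-206 + 188) = 28261/(-44771/47712) + 27132/(-18) = 28261*(-47712/44771) + 27132*(-1/18) = -1348388832/44771 - 4522/3 = -4247620958/134313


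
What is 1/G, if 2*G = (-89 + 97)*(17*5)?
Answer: 1/340 ≈ 0.0029412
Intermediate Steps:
G = 340 (G = ((-89 + 97)*(17*5))/2 = (8*85)/2 = (½)*680 = 340)
1/G = 1/340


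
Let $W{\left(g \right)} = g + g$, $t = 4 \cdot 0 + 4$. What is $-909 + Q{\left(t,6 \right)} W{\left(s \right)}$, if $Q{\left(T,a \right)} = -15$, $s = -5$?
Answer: $-759$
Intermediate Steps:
$t = 4$ ($t = 0 + 4 = 4$)
$W{\left(g \right)} = 2 g$
$-909 + Q{\left(t,6 \right)} W{\left(s \right)} = -909 - 15 \cdot 2 \left(-5\right) = -909 - -150 = -909 + 150 = -759$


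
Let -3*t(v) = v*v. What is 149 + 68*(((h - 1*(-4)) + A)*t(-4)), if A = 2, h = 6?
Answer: -4203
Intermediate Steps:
t(v) = -v**2/3 (t(v) = -v*v/3 = -v**2/3)
149 + 68*(((h - 1*(-4)) + A)*t(-4)) = 149 + 68*(((6 - 1*(-4)) + 2)*(-1/3*(-4)**2)) = 149 + 68*(((6 + 4) + 2)*(-1/3*16)) = 149 + 68*((10 + 2)*(-16/3)) = 149 + 68*(12*(-16/3)) = 149 + 68*(-64) = 149 - 4352 = -4203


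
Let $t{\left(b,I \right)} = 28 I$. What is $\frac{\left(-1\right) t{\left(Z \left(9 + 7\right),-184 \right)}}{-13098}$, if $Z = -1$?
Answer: $- \frac{2576}{6549} \approx -0.39334$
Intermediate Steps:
$\frac{\left(-1\right) t{\left(Z \left(9 + 7\right),-184 \right)}}{-13098} = \frac{\left(-1\right) 28 \left(-184\right)}{-13098} = \left(-1\right) \left(-5152\right) \left(- \frac{1}{13098}\right) = 5152 \left(- \frac{1}{13098}\right) = - \frac{2576}{6549}$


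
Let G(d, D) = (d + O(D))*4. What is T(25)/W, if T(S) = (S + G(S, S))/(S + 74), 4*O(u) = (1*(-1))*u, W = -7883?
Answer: -100/780417 ≈ -0.00012814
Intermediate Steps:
O(u) = -u/4 (O(u) = ((1*(-1))*u)/4 = (-u)/4 = -u/4)
G(d, D) = -D + 4*d (G(d, D) = (d - D/4)*4 = -D + 4*d)
T(S) = 4*S/(74 + S) (T(S) = (S + (-S + 4*S))/(S + 74) = (S + 3*S)/(74 + S) = (4*S)/(74 + S) = 4*S/(74 + S))
T(25)/W = (4*25/(74 + 25))/(-7883) = (4*25/99)*(-1/7883) = (4*25*(1/99))*(-1/7883) = (100/99)*(-1/7883) = -100/780417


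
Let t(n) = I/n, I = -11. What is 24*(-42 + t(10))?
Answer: -5172/5 ≈ -1034.4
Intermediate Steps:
t(n) = -11/n
24*(-42 + t(10)) = 24*(-42 - 11/10) = 24*(-431/10) = -5172/5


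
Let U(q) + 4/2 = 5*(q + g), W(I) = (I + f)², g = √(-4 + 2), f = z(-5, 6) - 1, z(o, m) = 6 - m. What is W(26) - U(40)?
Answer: 427 - 5*I*√2 ≈ 427.0 - 7.0711*I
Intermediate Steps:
f = -1 (f = (6 - 1*6) - 1 = (6 - 6) - 1 = 0 - 1 = -1)
g = I*√2 (g = √(-2) = I*√2 ≈ 1.4142*I)
W(I) = (-1 + I)² (W(I) = (I - 1)² = (-1 + I)²)
U(q) = -2 + 5*q + 5*I*√2 (U(q) = -2 + 5*(q + I*√2) = -2 + (5*q + 5*I*√2) = -2 + 5*q + 5*I*√2)
W(26) - U(40) = (-1 + 26)² - (-2 + 5*40 + 5*I*√2) = 25² - (-2 + 200 + 5*I*√2) = 625 - (198 + 5*I*√2) = 625 + (-198 - 5*I*√2) = 427 - 5*I*√2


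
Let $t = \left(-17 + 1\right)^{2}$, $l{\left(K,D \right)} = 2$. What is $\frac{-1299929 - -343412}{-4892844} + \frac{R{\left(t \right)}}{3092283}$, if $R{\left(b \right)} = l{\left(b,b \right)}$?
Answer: $\frac{985943681333}{5043352774284} \approx 0.19549$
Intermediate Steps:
$t = 256$ ($t = \left(-16\right)^{2} = 256$)
$R{\left(b \right)} = 2$
$\frac{-1299929 - -343412}{-4892844} + \frac{R{\left(t \right)}}{3092283} = \frac{-1299929 - -343412}{-4892844} + \frac{2}{3092283} = \left(-1299929 + 343412\right) \left(- \frac{1}{4892844}\right) + 2 \cdot \frac{1}{3092283} = \left(-956517\right) \left(- \frac{1}{4892844}\right) + \frac{2}{3092283} = \frac{318839}{1630948} + \frac{2}{3092283} = \frac{985943681333}{5043352774284}$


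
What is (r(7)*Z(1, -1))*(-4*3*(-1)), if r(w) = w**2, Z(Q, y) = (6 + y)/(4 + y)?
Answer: 980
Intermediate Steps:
Z(Q, y) = (6 + y)/(4 + y)
(r(7)*Z(1, -1))*(-4*3*(-1)) = (7**2*((6 - 1)/(4 - 1)))*(-4*3*(-1)) = (49*(5/3))*(-12*(-1)) = (49*((1/3)*5))*12 = (49*(5/3))*12 = (245/3)*12 = 980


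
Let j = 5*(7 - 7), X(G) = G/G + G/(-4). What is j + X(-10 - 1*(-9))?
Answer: 5/4 ≈ 1.2500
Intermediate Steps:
X(G) = 1 - G/4 (X(G) = 1 + G*(-1/4) = 1 - G/4)
j = 0 (j = 5*0 = 0)
j + X(-10 - 1*(-9)) = 0 + (1 - (-10 - 1*(-9))/4) = 0 + (1 - (-10 + 9)/4) = 0 + (1 - 1/4*(-1)) = 0 + (1 + 1/4) = 0 + 5/4 = 5/4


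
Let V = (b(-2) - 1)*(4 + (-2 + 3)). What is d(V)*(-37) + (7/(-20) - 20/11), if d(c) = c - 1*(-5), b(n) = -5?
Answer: 203023/220 ≈ 922.83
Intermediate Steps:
V = -30 (V = (-5 - 1)*(4 + (-2 + 3)) = -6*(4 + 1) = -6*5 = -30)
d(c) = 5 + c (d(c) = c + 5 = 5 + c)
d(V)*(-37) + (7/(-20) - 20/11) = (5 - 30)*(-37) + (7/(-20) - 20/11) = -25*(-37) + (7*(-1/20) - 20*1/11) = 925 + (-7/20 - 20/11) = 925 - 477/220 = 203023/220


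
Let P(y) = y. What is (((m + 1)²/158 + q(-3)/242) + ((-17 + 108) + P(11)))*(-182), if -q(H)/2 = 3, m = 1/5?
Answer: -4435649946/238975 ≈ -18561.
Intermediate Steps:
m = ⅕ ≈ 0.20000
q(H) = -6 (q(H) = -2*3 = -6)
(((m + 1)²/158 + q(-3)/242) + ((-17 + 108) + P(11)))*(-182) = (((⅕ + 1)²/158 - 6/242) + ((-17 + 108) + 11))*(-182) = (((6/5)²*(1/158) - 6*1/242) + (91 + 11))*(-182) = (((36/25)*(1/158) - 3/121) + 102)*(-182) = ((18/1975 - 3/121) + 102)*(-182) = (-3747/238975 + 102)*(-182) = (24371703/238975)*(-182) = -4435649946/238975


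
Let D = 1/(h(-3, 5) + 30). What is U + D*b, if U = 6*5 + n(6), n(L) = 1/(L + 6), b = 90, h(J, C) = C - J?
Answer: 7399/228 ≈ 32.452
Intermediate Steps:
D = 1/38 (D = 1/((5 - 1*(-3)) + 30) = 1/((5 + 3) + 30) = 1/(8 + 30) = 1/38 ≈ 0.026316)
n(L) = 1/(6 + L)
U = 361/12 (U = 6*5 + 1/(6 + 6) = 30 + 1/12 = 361/12 ≈ 30.083)
U + D*b = 361/12 + (1/38)*90 = 361/12 + 45/19 = 7399/228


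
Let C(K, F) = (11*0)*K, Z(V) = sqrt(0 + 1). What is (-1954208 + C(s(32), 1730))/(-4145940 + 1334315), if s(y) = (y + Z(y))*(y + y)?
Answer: 1954208/2811625 ≈ 0.69505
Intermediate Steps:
Z(V) = 1 (Z(V) = sqrt(1) = 1)
s(y) = 2*y*(1 + y) (s(y) = (y + 1)*(y + y) = (1 + y)*(2*y) = 2*y*(1 + y))
C(K, F) = 0 (C(K, F) = 0*K = 0)
(-1954208 + C(s(32), 1730))/(-4145940 + 1334315) = (-1954208 + 0)/(-4145940 + 1334315) = -1954208/(-2811625) = -1954208*(-1/2811625) = 1954208/2811625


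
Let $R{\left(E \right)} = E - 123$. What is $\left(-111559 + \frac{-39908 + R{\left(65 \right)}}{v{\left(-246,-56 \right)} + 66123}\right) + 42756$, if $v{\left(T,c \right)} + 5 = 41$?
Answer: $- \frac{1517325881}{22053} \approx -68804.0$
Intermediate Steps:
$R{\left(E \right)} = -123 + E$ ($R{\left(E \right)} = E - 123 = -123 + E$)
$v{\left(T,c \right)} = 36$ ($v{\left(T,c \right)} = -5 + 41 = 36$)
$\left(-111559 + \frac{-39908 + R{\left(65 \right)}}{v{\left(-246,-56 \right)} + 66123}\right) + 42756 = \left(-111559 + \frac{-39908 + \left(-123 + 65\right)}{36 + 66123}\right) + 42756 = \left(-111559 + \frac{-39908 - 58}{66159}\right) + 42756 = \left(-111559 - \frac{13322}{22053}\right) + 42756 = - \frac{2460223949}{22053} + 42756 = - \frac{1517325881}{22053}$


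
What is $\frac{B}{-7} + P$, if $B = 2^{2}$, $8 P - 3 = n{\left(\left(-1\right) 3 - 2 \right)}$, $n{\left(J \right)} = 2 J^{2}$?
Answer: $\frac{339}{56} \approx 6.0536$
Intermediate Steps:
$P = \frac{53}{8}$ ($P = \frac{3}{8} + \frac{2 \left(\left(-1\right) 3 - 2\right)^{2}}{8} = \frac{3}{8} + \frac{2 \left(-3 - 2\right)^{2}}{8} = \frac{3}{8} + \frac{2 \left(-5\right)^{2}}{8} = \frac{3}{8} + \frac{2 \cdot 25}{8} = \frac{3}{8} + \frac{1}{8} \cdot 50 = \frac{3}{8} + \frac{25}{4} = \frac{53}{8} \approx 6.625$)
$B = 4$
$\frac{B}{-7} + P = \frac{1}{-7} \cdot 4 + \frac{53}{8} = \left(- \frac{1}{7}\right) 4 + \frac{53}{8} = - \frac{4}{7} + \frac{53}{8} = \frac{339}{56}$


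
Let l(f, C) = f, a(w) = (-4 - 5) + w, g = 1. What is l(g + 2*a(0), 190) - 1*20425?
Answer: -20442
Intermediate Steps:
a(w) = -9 + w
l(g + 2*a(0), 190) - 1*20425 = (1 + 2*(-9 + 0)) - 1*20425 = (1 + 2*(-9)) - 20425 = (1 - 18) - 20425 = -17 - 20425 = -20442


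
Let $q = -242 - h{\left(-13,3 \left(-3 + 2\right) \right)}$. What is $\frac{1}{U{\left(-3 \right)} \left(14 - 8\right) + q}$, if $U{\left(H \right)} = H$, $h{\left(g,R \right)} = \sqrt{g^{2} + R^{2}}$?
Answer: $- \frac{130}{33711} + \frac{\sqrt{178}}{67422} \approx -0.0036584$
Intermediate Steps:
$h{\left(g,R \right)} = \sqrt{R^{2} + g^{2}}$
$q = -242 - \sqrt{178}$ ($q = -242 - \sqrt{\left(3 \left(-3 + 2\right)\right)^{2} + \left(-13\right)^{2}} = -242 - \sqrt{\left(3 \left(-1\right)\right)^{2} + 169} = -242 - \sqrt{\left(-3\right)^{2} + 169} = -242 - \sqrt{9 + 169} = -242 - \sqrt{178} \approx -255.34$)
$\frac{1}{U{\left(-3 \right)} \left(14 - 8\right) + q} = \frac{1}{- 3 \left(14 - 8\right) - \left(242 + \sqrt{178}\right)} = \frac{1}{\left(-3\right) 6 - \left(242 + \sqrt{178}\right)} = \frac{1}{-18 - \left(242 + \sqrt{178}\right)} = \frac{1}{-260 - \sqrt{178}}$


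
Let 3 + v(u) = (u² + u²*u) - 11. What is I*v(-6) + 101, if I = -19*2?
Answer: 7473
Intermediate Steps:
I = -38
v(u) = -14 + u² + u³ (v(u) = -3 + ((u² + u²*u) - 11) = -3 + ((u² + u³) - 11) = -3 + (-11 + u² + u³) = -14 + u² + u³)
I*v(-6) + 101 = -38*(-14 + (-6)² + (-6)³) + 101 = -38*(-14 + 36 - 216) + 101 = -38*(-194) + 101 = 7372 + 101 = 7473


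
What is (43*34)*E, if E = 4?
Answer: 5848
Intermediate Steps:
(43*34)*E = (43*34)*4 = 1462*4 = 5848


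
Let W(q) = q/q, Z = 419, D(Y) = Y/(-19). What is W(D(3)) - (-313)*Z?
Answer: 131148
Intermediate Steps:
D(Y) = -Y/19 (D(Y) = Y*(-1/19) = -Y/19)
W(q) = 1
W(D(3)) - (-313)*Z = 1 - (-313)*419 = 1 - 1*(-131147) = 1 + 131147 = 131148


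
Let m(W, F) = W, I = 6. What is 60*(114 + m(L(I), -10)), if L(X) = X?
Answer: 7200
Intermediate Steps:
60*(114 + m(L(I), -10)) = 60*(114 + 6) = 60*120 = 7200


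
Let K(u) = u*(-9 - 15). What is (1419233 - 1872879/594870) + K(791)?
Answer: 277654749917/198290 ≈ 1.4002e+6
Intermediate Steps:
K(u) = -24*u (K(u) = u*(-24) = -24*u)
(1419233 - 1872879/594870) + K(791) = (1419233 - 1872879/594870) - 24*791 = (1419233 - 1872879*1/594870) - 18984 = (1419233 - 624293/198290) - 18984 = 281419087277/198290 - 18984 = 277654749917/198290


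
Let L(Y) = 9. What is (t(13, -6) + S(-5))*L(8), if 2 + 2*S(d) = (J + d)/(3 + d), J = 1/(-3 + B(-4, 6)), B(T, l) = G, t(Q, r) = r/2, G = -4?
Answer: -171/7 ≈ -24.429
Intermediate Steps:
t(Q, r) = r/2 (t(Q, r) = r*(1/2) = r/2)
B(T, l) = -4
J = -1/7 (J = 1/(-3 - 4) = 1/(-7) = -1/7 ≈ -0.14286)
S(d) = -1 + (-1/7 + d)/(2*(3 + d)) (S(d) = -1 + ((-1/7 + d)/(3 + d))/2 = -1 + (-1/7 + d)/(2*(3 + d)))
(t(13, -6) + S(-5))*L(8) = ((1/2)*(-6) + (-43 - 7*(-5))/(14*(3 - 5)))*9 = (-3 + (1/14)*(-43 + 35)/(-2))*9 = (-3 + (1/14)*(-1/2)*(-8))*9 = (-3 + 2/7)*9 = -19/7*9 = -171/7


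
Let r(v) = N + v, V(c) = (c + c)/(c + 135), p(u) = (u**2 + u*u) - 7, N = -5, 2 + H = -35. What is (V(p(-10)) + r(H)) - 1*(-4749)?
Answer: 772141/164 ≈ 4708.2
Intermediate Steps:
H = -37 (H = -2 - 35 = -37)
p(u) = -7 + 2*u**2 (p(u) = (u**2 + u**2) - 7 = 2*u**2 - 7 = -7 + 2*u**2)
V(c) = 2*c/(135 + c) (V(c) = (2*c)/(135 + c) = 2*c/(135 + c))
r(v) = -5 + v
(V(p(-10)) + r(H)) - 1*(-4749) = (2*(-7 + 2*(-10)**2)/(135 + (-7 + 2*(-10)**2)) + (-5 - 37)) - 1*(-4749) = (2*(-7 + 2*100)/(135 + (-7 + 2*100)) - 42) + 4749 = (2*(-7 + 200)/(135 + (-7 + 200)) - 42) + 4749 = (2*193/(135 + 193) - 42) + 4749 = (2*193/328 - 42) + 4749 = (2*193*(1/328) - 42) + 4749 = (193/164 - 42) + 4749 = -6695/164 + 4749 = 772141/164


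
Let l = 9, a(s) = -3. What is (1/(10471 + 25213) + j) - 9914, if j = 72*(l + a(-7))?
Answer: -338355687/35684 ≈ -9482.0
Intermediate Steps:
j = 432 (j = 72*(9 - 3) = 72*6 = 432)
(1/(10471 + 25213) + j) - 9914 = (1/(10471 + 25213) + 432) - 9914 = (1/35684 + 432) - 9914 = 15415489/35684 - 9914 = -338355687/35684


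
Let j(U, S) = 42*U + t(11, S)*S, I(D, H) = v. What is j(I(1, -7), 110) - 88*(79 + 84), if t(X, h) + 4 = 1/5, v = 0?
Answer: -14762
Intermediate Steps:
t(X, h) = -19/5 (t(X, h) = -4 + 1/5 = -4 + ⅕ = -19/5)
I(D, H) = 0
j(U, S) = 42*U - 19*S/5
j(I(1, -7), 110) - 88*(79 + 84) = (42*0 - 19/5*110) - 88*(79 + 84) = (0 - 418) - 88*163 = -418 - 14344 = -14762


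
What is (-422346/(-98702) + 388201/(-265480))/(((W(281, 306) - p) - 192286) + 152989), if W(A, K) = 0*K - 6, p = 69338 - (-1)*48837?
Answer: -36904100489/2063230060623440 ≈ -1.7887e-5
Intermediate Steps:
p = 118175 (p = 69338 - 1*(-48837) = 69338 + 48837 = 118175)
W(A, K) = -6 (W(A, K) = 0 - 6 = -6)
(-422346/(-98702) + 388201/(-265480))/(((W(281, 306) - p) - 192286) + 152989) = (-422346/(-98702) + 388201/(-265480))/(((-6 - 1*118175) - 192286) + 152989) = (-422346*(-1/98702) + 388201*(-1/265480))/(((-6 - 118175) - 192286) + 152989) = (211173/49351 - 388201/265480)/((-118181 - 192286) + 152989) = 36904100489/(13101703480*(-310467 + 152989)) = (36904100489/13101703480)/(-157478) = (36904100489/13101703480)*(-1/157478) = -36904100489/2063230060623440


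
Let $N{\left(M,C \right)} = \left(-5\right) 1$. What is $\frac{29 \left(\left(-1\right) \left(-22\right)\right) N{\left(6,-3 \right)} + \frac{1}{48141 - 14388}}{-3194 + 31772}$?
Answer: $- \frac{107672069}{964593234} \approx -0.11162$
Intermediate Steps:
$N{\left(M,C \right)} = -5$
$\frac{29 \left(\left(-1\right) \left(-22\right)\right) N{\left(6,-3 \right)} + \frac{1}{48141 - 14388}}{-3194 + 31772} = \frac{29 \left(\left(-1\right) \left(-22\right)\right) \left(-5\right) + \frac{1}{48141 - 14388}}{-3194 + 31772} = \frac{29 \cdot 22 \left(-5\right) + \frac{1}{33753}}{28578} = \left(638 \left(-5\right) + \frac{1}{33753}\right) \frac{1}{28578} = \left(-3190 + \frac{1}{33753}\right) \frac{1}{28578} = \left(- \frac{107672069}{33753}\right) \frac{1}{28578} = - \frac{107672069}{964593234}$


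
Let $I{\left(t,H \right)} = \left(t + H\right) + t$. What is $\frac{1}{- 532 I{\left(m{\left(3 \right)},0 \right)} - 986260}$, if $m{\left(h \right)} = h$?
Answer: $- \frac{1}{989452} \approx -1.0107 \cdot 10^{-6}$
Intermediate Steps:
$I{\left(t,H \right)} = H + 2 t$ ($I{\left(t,H \right)} = \left(H + t\right) + t = H + 2 t$)
$\frac{1}{- 532 I{\left(m{\left(3 \right)},0 \right)} - 986260} = \frac{1}{- 532 \left(0 + 2 \cdot 3\right) - 986260} = \frac{1}{- 532 \left(0 + 6\right) - 986260} = \frac{1}{\left(-532\right) 6 - 986260} = \frac{1}{-3192 - 986260} = \frac{1}{-989452} = - \frac{1}{989452}$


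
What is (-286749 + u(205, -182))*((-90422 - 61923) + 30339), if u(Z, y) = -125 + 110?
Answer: 34986928584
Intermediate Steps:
u(Z, y) = -15
(-286749 + u(205, -182))*((-90422 - 61923) + 30339) = (-286749 - 15)*((-90422 - 61923) + 30339) = -286764*(-152345 + 30339) = -286764*(-122006) = 34986928584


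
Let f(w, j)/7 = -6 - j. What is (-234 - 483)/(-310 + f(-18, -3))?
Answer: 717/331 ≈ 2.1662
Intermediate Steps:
f(w, j) = -42 - 7*j (f(w, j) = 7*(-6 - j) = -42 - 7*j)
(-234 - 483)/(-310 + f(-18, -3)) = (-234 - 483)/(-310 + (-42 - 7*(-3))) = -717/(-310 + (-42 + 21)) = -717/(-310 - 21) = -717/(-331) = -717*(-1/331) = 717/331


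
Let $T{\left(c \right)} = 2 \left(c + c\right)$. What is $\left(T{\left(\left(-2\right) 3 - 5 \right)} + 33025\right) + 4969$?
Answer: $37950$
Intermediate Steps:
$T{\left(c \right)} = 4 c$ ($T{\left(c \right)} = 2 \cdot 2 c = 4 c$)
$\left(T{\left(\left(-2\right) 3 - 5 \right)} + 33025\right) + 4969 = \left(4 \left(\left(-2\right) 3 - 5\right) + 33025\right) + 4969 = \left(4 \left(-6 - 5\right) + 33025\right) + 4969 = \left(4 \left(-11\right) + 33025\right) + 4969 = \left(-44 + 33025\right) + 4969 = 32981 + 4969 = 37950$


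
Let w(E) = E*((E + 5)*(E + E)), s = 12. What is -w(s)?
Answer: -4896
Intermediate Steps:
w(E) = 2*E²*(5 + E) (w(E) = E*((5 + E)*(2*E)) = E*(2*E*(5 + E)) = 2*E²*(5 + E))
-w(s) = -2*12²*(5 + 12) = -2*144*17 = -1*4896 = -4896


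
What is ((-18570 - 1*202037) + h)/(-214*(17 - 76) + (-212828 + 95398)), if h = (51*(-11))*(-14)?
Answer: 212753/104804 ≈ 2.0300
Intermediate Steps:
h = 7854 (h = -561*(-14) = 7854)
((-18570 - 1*202037) + h)/(-214*(17 - 76) + (-212828 + 95398)) = ((-18570 - 1*202037) + 7854)/(-214*(17 - 76) + (-212828 + 95398)) = ((-18570 - 202037) + 7854)/(-214*(-59) - 117430) = (-220607 + 7854)/(12626 - 117430) = -212753/(-104804) = -212753*(-1/104804) = 212753/104804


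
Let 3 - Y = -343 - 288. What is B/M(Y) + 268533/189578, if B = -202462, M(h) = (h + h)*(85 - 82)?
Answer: -4670105188/90144339 ≈ -51.807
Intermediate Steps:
Y = 634 (Y = 3 - (-343 - 288) = 3 - 1*(-631) = 3 + 631 = 634)
M(h) = 6*h (M(h) = (2*h)*3 = 6*h)
B/M(Y) + 268533/189578 = -202462/(6*634) + 268533/189578 = -202462/3804 + 268533*(1/189578) = -202462*1/3804 + 268533/189578 = -101231/1902 + 268533/189578 = -4670105188/90144339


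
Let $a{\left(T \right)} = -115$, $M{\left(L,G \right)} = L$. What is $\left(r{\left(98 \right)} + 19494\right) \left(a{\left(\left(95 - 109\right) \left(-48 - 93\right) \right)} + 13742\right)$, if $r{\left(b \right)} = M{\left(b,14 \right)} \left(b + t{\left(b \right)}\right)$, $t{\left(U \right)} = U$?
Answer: $527392154$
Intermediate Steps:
$r{\left(b \right)} = 2 b^{2}$ ($r{\left(b \right)} = b \left(b + b\right) = b 2 b = 2 b^{2}$)
$\left(r{\left(98 \right)} + 19494\right) \left(a{\left(\left(95 - 109\right) \left(-48 - 93\right) \right)} + 13742\right) = \left(2 \cdot 98^{2} + 19494\right) \left(-115 + 13742\right) = \left(2 \cdot 9604 + 19494\right) 13627 = \left(19208 + 19494\right) 13627 = 38702 \cdot 13627 = 527392154$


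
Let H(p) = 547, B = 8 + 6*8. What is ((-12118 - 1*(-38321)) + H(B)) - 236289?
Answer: -209539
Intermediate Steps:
B = 56 (B = 8 + 48 = 56)
((-12118 - 1*(-38321)) + H(B)) - 236289 = ((-12118 - 1*(-38321)) + 547) - 236289 = ((-12118 + 38321) + 547) - 236289 = (26203 + 547) - 236289 = 26750 - 236289 = -209539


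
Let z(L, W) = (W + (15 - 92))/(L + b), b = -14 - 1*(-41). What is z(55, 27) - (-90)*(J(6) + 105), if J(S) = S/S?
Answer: 391115/41 ≈ 9539.4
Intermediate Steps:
b = 27 (b = -14 + 41 = 27)
J(S) = 1
z(L, W) = (-77 + W)/(27 + L) (z(L, W) = (W + (15 - 92))/(L + 27) = (W - 77)/(27 + L) = (-77 + W)/(27 + L))
z(55, 27) - (-90)*(J(6) + 105) = (-77 + 27)/(27 + 55) - (-90)*(1 + 105) = -50/82 - (-90)*106 = (1/82)*(-50) - 1*(-9540) = -25/41 + 9540 = 391115/41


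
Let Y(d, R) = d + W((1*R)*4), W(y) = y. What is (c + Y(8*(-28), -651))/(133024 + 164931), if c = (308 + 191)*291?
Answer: 142381/297955 ≈ 0.47786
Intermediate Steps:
c = 145209 (c = 499*291 = 145209)
Y(d, R) = d + 4*R (Y(d, R) = d + (1*R)*4 = d + R*4 = d + 4*R)
(c + Y(8*(-28), -651))/(133024 + 164931) = (145209 + (8*(-28) + 4*(-651)))/(133024 + 164931) = (145209 + (-224 - 2604))/297955 = (145209 - 2828)*(1/297955) = 142381*(1/297955) = 142381/297955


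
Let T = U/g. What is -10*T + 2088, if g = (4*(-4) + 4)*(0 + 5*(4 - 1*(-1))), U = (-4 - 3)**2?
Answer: 62689/30 ≈ 2089.6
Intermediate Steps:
U = 49 (U = (-7)**2 = 49)
g = -300 (g = (-16 + 4)*(0 + 5*(4 + 1)) = -12*(0 + 5*5) = -12*(0 + 25) = -12*25 = -300)
T = -49/300 (T = 49/(-300) = 49*(-1/300) = -49/300 ≈ -0.16333)
-10*T + 2088 = -10*(-49/300) + 2088 = 49/30 + 2088 = 62689/30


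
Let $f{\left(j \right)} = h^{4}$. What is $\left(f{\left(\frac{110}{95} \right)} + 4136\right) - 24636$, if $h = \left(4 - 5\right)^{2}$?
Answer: $-20499$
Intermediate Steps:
$h = 1$ ($h = \left(-1\right)^{2} = 1$)
$f{\left(j \right)} = 1$ ($f{\left(j \right)} = 1^{4} = 1$)
$\left(f{\left(\frac{110}{95} \right)} + 4136\right) - 24636 = \left(1 + 4136\right) - 24636 = 4137 - 24636 = -20499$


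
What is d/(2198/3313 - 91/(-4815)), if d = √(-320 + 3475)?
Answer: 15952095*√3155/10884853 ≈ 82.318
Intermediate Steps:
d = √3155 ≈ 56.169
d/(2198/3313 - 91/(-4815)) = √3155/(2198/3313 - 91/(-4815)) = √3155/(2198*(1/3313) - 91*(-1/4815)) = √3155/(2198/3313 + 91/4815) = √3155/(10884853/15952095) = √3155*(15952095/10884853) = 15952095*√3155/10884853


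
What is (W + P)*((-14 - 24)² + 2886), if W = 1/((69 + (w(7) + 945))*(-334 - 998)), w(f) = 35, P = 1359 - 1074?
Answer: 862149285535/698634 ≈ 1.2341e+6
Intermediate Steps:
P = 285
W = -1/1397268 (W = 1/((69 + (35 + 945))*(-334 - 998)) = 1/((69 + 980)*(-1332)) = 1/(1049*(-1332)) = 1/(-1397268) = -1/1397268 ≈ -7.1568e-7)
(W + P)*((-14 - 24)² + 2886) = (-1/1397268 + 285)*((-14 - 24)² + 2886) = 398221379*((-38)² + 2886)/1397268 = 398221379*(1444 + 2886)/1397268 = (398221379/1397268)*4330 = 862149285535/698634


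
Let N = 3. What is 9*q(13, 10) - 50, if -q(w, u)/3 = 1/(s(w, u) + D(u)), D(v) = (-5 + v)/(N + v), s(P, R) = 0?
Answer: -601/5 ≈ -120.20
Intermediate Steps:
D(v) = (-5 + v)/(3 + v)
q(w, u) = -3*(3 + u)/(-5 + u) (q(w, u) = -3/(0 + (-5 + u)/(3 + u)) = -3*(3 + u)/(-5 + u))
9*q(13, 10) - 50 = 9*(3*(-3 - 1*10)/(-5 + 10)) - 50 = 9*(3*(-3 - 10)/5) - 50 = 9*(3*(⅕)*(-13)) - 50 = 9*(-39/5) - 50 = -351/5 - 50 = -601/5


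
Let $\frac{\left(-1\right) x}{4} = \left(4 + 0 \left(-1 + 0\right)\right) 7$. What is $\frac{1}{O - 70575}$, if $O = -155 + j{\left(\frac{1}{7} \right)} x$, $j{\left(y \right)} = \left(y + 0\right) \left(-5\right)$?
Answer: $- \frac{1}{70650} \approx -1.4154 \cdot 10^{-5}$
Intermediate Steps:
$j{\left(y \right)} = - 5 y$ ($j{\left(y \right)} = y \left(-5\right) = - 5 y$)
$x = -112$ ($x = - 4 \left(4 + 0 \left(-1 + 0\right)\right) 7 = - 4 \left(4 + 0 \left(-1\right)\right) 7 = - 4 \left(4 + 0\right) 7 = - 4 \cdot 4 \cdot 7 = \left(-4\right) 28 = -112$)
$O = -75$ ($O = -155 + - \frac{5}{7} \left(-112\right) = -155 + \left(-5\right) \frac{1}{7} \left(-112\right) = -155 - -80 = -155 + 80 = -75$)
$\frac{1}{O - 70575} = \frac{1}{-75 - 70575} = \frac{1}{-70650} = - \frac{1}{70650}$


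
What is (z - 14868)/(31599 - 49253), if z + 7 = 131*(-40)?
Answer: 20115/17654 ≈ 1.1394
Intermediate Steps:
z = -5247 (z = -7 + 131*(-40) = -7 - 5240 = -5247)
(z - 14868)/(31599 - 49253) = (-5247 - 14868)/(31599 - 49253) = -20115/(-17654) = -20115*(-1/17654) = 20115/17654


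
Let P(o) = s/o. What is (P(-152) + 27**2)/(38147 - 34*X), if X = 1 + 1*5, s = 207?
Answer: 110601/5767336 ≈ 0.019177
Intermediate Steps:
X = 6 (X = 1 + 5 = 6)
P(o) = 207/o
(P(-152) + 27**2)/(38147 - 34*X) = (207/(-152) + 27**2)/(38147 - 34*6) = (207*(-1/152) + 729)/(38147 - 204) = (-207/152 + 729)/37943 = (110601/152)*(1/37943) = 110601/5767336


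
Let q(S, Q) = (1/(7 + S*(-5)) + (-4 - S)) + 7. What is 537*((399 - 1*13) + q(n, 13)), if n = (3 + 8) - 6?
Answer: 1237069/6 ≈ 2.0618e+5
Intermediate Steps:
n = 5 (n = 11 - 6 = 5)
q(S, Q) = 3 + 1/(7 - 5*S) - S (q(S, Q) = (1/(7 - 5*S) + (-4 - S)) + 7 = (-4 + 1/(7 - 5*S) - S) + 7 = 3 + 1/(7 - 5*S) - S)
537*((399 - 1*13) + q(n, 13)) = 537*((399 - 1*13) + (-22 - 5*5² + 22*5)/(-7 + 5*5)) = 537*((399 - 13) + (-22 - 5*25 + 110)/(-7 + 25)) = 537*(386 + (-22 - 125 + 110)/18) = 537*(386 + (1/18)*(-37)) = 537*(386 - 37/18) = 537*(6911/18) = 1237069/6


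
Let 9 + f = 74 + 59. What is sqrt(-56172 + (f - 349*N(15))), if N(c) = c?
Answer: I*sqrt(61283) ≈ 247.55*I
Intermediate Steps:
f = 124 (f = -9 + (74 + 59) = -9 + 133 = 124)
sqrt(-56172 + (f - 349*N(15))) = sqrt(-56172 + (124 - 349*15)) = sqrt(-56172 + (124 - 5235)) = sqrt(-56172 - 5111) = sqrt(-61283) = I*sqrt(61283)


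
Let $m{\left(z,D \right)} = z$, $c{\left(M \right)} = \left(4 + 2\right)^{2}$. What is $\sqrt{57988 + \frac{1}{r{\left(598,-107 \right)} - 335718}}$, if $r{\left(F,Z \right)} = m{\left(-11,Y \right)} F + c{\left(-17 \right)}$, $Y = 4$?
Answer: $\frac{\sqrt{1698206234391635}}{171130} \approx 240.81$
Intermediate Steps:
$c{\left(M \right)} = 36$ ($c{\left(M \right)} = 6^{2} = 36$)
$r{\left(F,Z \right)} = 36 - 11 F$ ($r{\left(F,Z \right)} = - 11 F + 36 = 36 - 11 F$)
$\sqrt{57988 + \frac{1}{r{\left(598,-107 \right)} - 335718}} = \sqrt{57988 + \frac{1}{\left(36 - 6578\right) - 335718}} = \sqrt{57988 + \frac{1}{-6542 - 335718}} = \sqrt{57988 + \frac{1}{-342260}} = \sqrt{57988 - \frac{1}{342260}} = \sqrt{\frac{19846972879}{342260}} = \frac{\sqrt{1698206234391635}}{171130}$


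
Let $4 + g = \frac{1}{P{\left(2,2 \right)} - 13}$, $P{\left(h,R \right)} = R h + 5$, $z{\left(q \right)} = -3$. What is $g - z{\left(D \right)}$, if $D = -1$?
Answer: $- \frac{5}{4} \approx -1.25$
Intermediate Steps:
$P{\left(h,R \right)} = 5 + R h$
$g = - \frac{17}{4}$ ($g = -4 + \frac{1}{\left(5 + 2 \cdot 2\right) - 13} = -4 + \frac{1}{\left(5 + 4\right) - 13} = -4 + \frac{1}{9 - 13} = -4 + \frac{1}{-4} = -4 - \frac{1}{4} = - \frac{17}{4} \approx -4.25$)
$g - z{\left(D \right)} = - \frac{17}{4} - -3 = - \frac{17}{4} + 3 = - \frac{5}{4}$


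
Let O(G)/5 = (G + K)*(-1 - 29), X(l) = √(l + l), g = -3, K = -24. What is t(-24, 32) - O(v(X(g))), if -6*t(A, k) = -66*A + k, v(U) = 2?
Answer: -10708/3 ≈ -3569.3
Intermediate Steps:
X(l) = √2*√l (X(l) = √(2*l) = √2*√l)
O(G) = 3600 - 150*G (O(G) = 5*((G - 24)*(-1 - 29)) = 5*((-24 + G)*(-30)) = 5*(720 - 30*G) = 3600 - 150*G)
t(A, k) = 11*A - k/6 (t(A, k) = -(-66*A + k)/6 = -(k - 66*A)/6 = 11*A - k/6)
t(-24, 32) - O(v(X(g))) = (11*(-24) - ⅙*32) - (3600 - 150*2) = (-264 - 16/3) - (3600 - 300) = -808/3 - 1*3300 = -808/3 - 3300 = -10708/3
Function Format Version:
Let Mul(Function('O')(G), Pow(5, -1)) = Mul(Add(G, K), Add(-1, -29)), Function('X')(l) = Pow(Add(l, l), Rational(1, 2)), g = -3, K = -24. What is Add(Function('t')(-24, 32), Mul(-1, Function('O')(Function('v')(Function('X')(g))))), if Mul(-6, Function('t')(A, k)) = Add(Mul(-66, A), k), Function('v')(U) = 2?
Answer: Rational(-10708, 3) ≈ -3569.3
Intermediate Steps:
Function('X')(l) = Mul(Pow(2, Rational(1, 2)), Pow(l, Rational(1, 2))) (Function('X')(l) = Pow(Mul(2, l), Rational(1, 2)) = Mul(Pow(2, Rational(1, 2)), Pow(l, Rational(1, 2))))
Function('O')(G) = Add(3600, Mul(-150, G)) (Function('O')(G) = Mul(5, Mul(Add(G, -24), Add(-1, -29))) = Mul(5, Mul(Add(-24, G), -30)) = Mul(5, Add(720, Mul(-30, G))) = Add(3600, Mul(-150, G)))
Function('t')(A, k) = Add(Mul(11, A), Mul(Rational(-1, 6), k)) (Function('t')(A, k) = Mul(Rational(-1, 6), Add(Mul(-66, A), k)) = Mul(Rational(-1, 6), Add(k, Mul(-66, A))) = Add(Mul(11, A), Mul(Rational(-1, 6), k)))
Add(Function('t')(-24, 32), Mul(-1, Function('O')(Function('v')(Function('X')(g))))) = Add(Add(Mul(11, -24), Mul(Rational(-1, 6), 32)), Mul(-1, Add(3600, Mul(-150, 2)))) = Add(Add(-264, Rational(-16, 3)), Mul(-1, Add(3600, -300))) = Add(Rational(-808, 3), Mul(-1, 3300)) = Add(Rational(-808, 3), -3300) = Rational(-10708, 3)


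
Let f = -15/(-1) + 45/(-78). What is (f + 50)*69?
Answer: 115575/26 ≈ 4445.2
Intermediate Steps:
f = 375/26 (f = -15*(-1) + 45*(-1/78) = 15 - 15/26 = 375/26 ≈ 14.423)
(f + 50)*69 = (375/26 + 50)*69 = (1675/26)*69 = 115575/26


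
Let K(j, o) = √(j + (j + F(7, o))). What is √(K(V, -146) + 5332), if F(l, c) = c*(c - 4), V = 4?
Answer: √(5332 + 2*√5477) ≈ 74.027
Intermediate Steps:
F(l, c) = c*(-4 + c)
K(j, o) = √(2*j + o*(-4 + o)) (K(j, o) = √(j + (j + o*(-4 + o))) = √(2*j + o*(-4 + o)))
√(K(V, -146) + 5332) = √(√(2*4 - 146*(-4 - 146)) + 5332) = √(√(8 - 146*(-150)) + 5332) = √(√(8 + 21900) + 5332) = √(√21908 + 5332) = √(2*√5477 + 5332) = √(5332 + 2*√5477)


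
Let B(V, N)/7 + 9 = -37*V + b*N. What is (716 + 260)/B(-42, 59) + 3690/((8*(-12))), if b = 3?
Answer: -3698797/96432 ≈ -38.357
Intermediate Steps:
B(V, N) = -63 - 259*V + 21*N (B(V, N) = -63 + 7*(-37*V + 3*N) = -63 + (-259*V + 21*N) = -63 - 259*V + 21*N)
(716 + 260)/B(-42, 59) + 3690/((8*(-12))) = (716 + 260)/(-63 - 259*(-42) + 21*59) + 3690/((8*(-12))) = 976/(-63 + 10878 + 1239) + 3690/(-96) = 976/12054 + 3690*(-1/96) = 976*(1/12054) - 615/16 = 488/6027 - 615/16 = -3698797/96432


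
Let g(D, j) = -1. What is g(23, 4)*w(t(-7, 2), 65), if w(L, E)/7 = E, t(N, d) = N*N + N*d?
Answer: -455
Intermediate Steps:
t(N, d) = N**2 + N*d
w(L, E) = 7*E
g(23, 4)*w(t(-7, 2), 65) = -7*65 = -1*455 = -455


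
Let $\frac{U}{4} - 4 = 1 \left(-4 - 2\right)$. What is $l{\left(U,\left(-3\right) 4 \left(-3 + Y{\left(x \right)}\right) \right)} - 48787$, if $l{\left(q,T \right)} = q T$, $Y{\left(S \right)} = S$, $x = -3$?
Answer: $-49363$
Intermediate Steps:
$U = -8$ ($U = 16 + 4 \cdot 1 \left(-4 - 2\right) = 16 + 4 \cdot 1 \left(-6\right) = 16 + 4 \left(-6\right) = 16 - 24 = -8$)
$l{\left(q,T \right)} = T q$
$l{\left(U,\left(-3\right) 4 \left(-3 + Y{\left(x \right)}\right) \right)} - 48787 = \left(-3\right) 4 \left(-3 - 3\right) \left(-8\right) - 48787 = \left(-12\right) \left(-6\right) \left(-8\right) - 48787 = 72 \left(-8\right) - 48787 = -576 - 48787 = -49363$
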